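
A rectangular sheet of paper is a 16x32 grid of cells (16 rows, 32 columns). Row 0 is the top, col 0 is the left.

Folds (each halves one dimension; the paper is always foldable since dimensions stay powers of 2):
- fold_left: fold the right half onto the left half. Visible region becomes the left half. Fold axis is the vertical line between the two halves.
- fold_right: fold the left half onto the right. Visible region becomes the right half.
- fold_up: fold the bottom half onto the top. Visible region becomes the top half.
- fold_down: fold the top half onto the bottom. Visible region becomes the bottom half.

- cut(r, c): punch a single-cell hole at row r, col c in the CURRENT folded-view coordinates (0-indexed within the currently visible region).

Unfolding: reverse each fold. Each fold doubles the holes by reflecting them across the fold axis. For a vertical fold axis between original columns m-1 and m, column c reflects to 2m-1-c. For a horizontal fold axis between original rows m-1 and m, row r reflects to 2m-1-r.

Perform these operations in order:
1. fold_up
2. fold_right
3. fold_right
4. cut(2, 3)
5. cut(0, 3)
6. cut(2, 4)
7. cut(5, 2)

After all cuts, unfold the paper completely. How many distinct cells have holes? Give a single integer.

Answer: 32

Derivation:
Op 1 fold_up: fold axis h@8; visible region now rows[0,8) x cols[0,32) = 8x32
Op 2 fold_right: fold axis v@16; visible region now rows[0,8) x cols[16,32) = 8x16
Op 3 fold_right: fold axis v@24; visible region now rows[0,8) x cols[24,32) = 8x8
Op 4 cut(2, 3): punch at orig (2,27); cuts so far [(2, 27)]; region rows[0,8) x cols[24,32) = 8x8
Op 5 cut(0, 3): punch at orig (0,27); cuts so far [(0, 27), (2, 27)]; region rows[0,8) x cols[24,32) = 8x8
Op 6 cut(2, 4): punch at orig (2,28); cuts so far [(0, 27), (2, 27), (2, 28)]; region rows[0,8) x cols[24,32) = 8x8
Op 7 cut(5, 2): punch at orig (5,26); cuts so far [(0, 27), (2, 27), (2, 28), (5, 26)]; region rows[0,8) x cols[24,32) = 8x8
Unfold 1 (reflect across v@24): 8 holes -> [(0, 20), (0, 27), (2, 19), (2, 20), (2, 27), (2, 28), (5, 21), (5, 26)]
Unfold 2 (reflect across v@16): 16 holes -> [(0, 4), (0, 11), (0, 20), (0, 27), (2, 3), (2, 4), (2, 11), (2, 12), (2, 19), (2, 20), (2, 27), (2, 28), (5, 5), (5, 10), (5, 21), (5, 26)]
Unfold 3 (reflect across h@8): 32 holes -> [(0, 4), (0, 11), (0, 20), (0, 27), (2, 3), (2, 4), (2, 11), (2, 12), (2, 19), (2, 20), (2, 27), (2, 28), (5, 5), (5, 10), (5, 21), (5, 26), (10, 5), (10, 10), (10, 21), (10, 26), (13, 3), (13, 4), (13, 11), (13, 12), (13, 19), (13, 20), (13, 27), (13, 28), (15, 4), (15, 11), (15, 20), (15, 27)]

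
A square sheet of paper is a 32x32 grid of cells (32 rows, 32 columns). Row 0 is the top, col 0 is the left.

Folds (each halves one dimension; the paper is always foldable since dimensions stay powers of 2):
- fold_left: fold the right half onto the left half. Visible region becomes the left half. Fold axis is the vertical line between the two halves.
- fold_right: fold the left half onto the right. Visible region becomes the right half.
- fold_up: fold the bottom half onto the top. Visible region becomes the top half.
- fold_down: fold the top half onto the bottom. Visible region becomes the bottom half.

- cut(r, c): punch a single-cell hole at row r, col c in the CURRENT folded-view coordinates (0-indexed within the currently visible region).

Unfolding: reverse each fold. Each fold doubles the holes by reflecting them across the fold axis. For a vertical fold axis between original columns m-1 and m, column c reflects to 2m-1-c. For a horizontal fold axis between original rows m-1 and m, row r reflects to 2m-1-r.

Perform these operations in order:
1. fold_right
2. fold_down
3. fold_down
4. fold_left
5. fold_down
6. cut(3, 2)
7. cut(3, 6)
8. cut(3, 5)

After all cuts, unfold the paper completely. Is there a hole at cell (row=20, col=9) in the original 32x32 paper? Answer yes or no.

Answer: no

Derivation:
Op 1 fold_right: fold axis v@16; visible region now rows[0,32) x cols[16,32) = 32x16
Op 2 fold_down: fold axis h@16; visible region now rows[16,32) x cols[16,32) = 16x16
Op 3 fold_down: fold axis h@24; visible region now rows[24,32) x cols[16,32) = 8x16
Op 4 fold_left: fold axis v@24; visible region now rows[24,32) x cols[16,24) = 8x8
Op 5 fold_down: fold axis h@28; visible region now rows[28,32) x cols[16,24) = 4x8
Op 6 cut(3, 2): punch at orig (31,18); cuts so far [(31, 18)]; region rows[28,32) x cols[16,24) = 4x8
Op 7 cut(3, 6): punch at orig (31,22); cuts so far [(31, 18), (31, 22)]; region rows[28,32) x cols[16,24) = 4x8
Op 8 cut(3, 5): punch at orig (31,21); cuts so far [(31, 18), (31, 21), (31, 22)]; region rows[28,32) x cols[16,24) = 4x8
Unfold 1 (reflect across h@28): 6 holes -> [(24, 18), (24, 21), (24, 22), (31, 18), (31, 21), (31, 22)]
Unfold 2 (reflect across v@24): 12 holes -> [(24, 18), (24, 21), (24, 22), (24, 25), (24, 26), (24, 29), (31, 18), (31, 21), (31, 22), (31, 25), (31, 26), (31, 29)]
Unfold 3 (reflect across h@24): 24 holes -> [(16, 18), (16, 21), (16, 22), (16, 25), (16, 26), (16, 29), (23, 18), (23, 21), (23, 22), (23, 25), (23, 26), (23, 29), (24, 18), (24, 21), (24, 22), (24, 25), (24, 26), (24, 29), (31, 18), (31, 21), (31, 22), (31, 25), (31, 26), (31, 29)]
Unfold 4 (reflect across h@16): 48 holes -> [(0, 18), (0, 21), (0, 22), (0, 25), (0, 26), (0, 29), (7, 18), (7, 21), (7, 22), (7, 25), (7, 26), (7, 29), (8, 18), (8, 21), (8, 22), (8, 25), (8, 26), (8, 29), (15, 18), (15, 21), (15, 22), (15, 25), (15, 26), (15, 29), (16, 18), (16, 21), (16, 22), (16, 25), (16, 26), (16, 29), (23, 18), (23, 21), (23, 22), (23, 25), (23, 26), (23, 29), (24, 18), (24, 21), (24, 22), (24, 25), (24, 26), (24, 29), (31, 18), (31, 21), (31, 22), (31, 25), (31, 26), (31, 29)]
Unfold 5 (reflect across v@16): 96 holes -> [(0, 2), (0, 5), (0, 6), (0, 9), (0, 10), (0, 13), (0, 18), (0, 21), (0, 22), (0, 25), (0, 26), (0, 29), (7, 2), (7, 5), (7, 6), (7, 9), (7, 10), (7, 13), (7, 18), (7, 21), (7, 22), (7, 25), (7, 26), (7, 29), (8, 2), (8, 5), (8, 6), (8, 9), (8, 10), (8, 13), (8, 18), (8, 21), (8, 22), (8, 25), (8, 26), (8, 29), (15, 2), (15, 5), (15, 6), (15, 9), (15, 10), (15, 13), (15, 18), (15, 21), (15, 22), (15, 25), (15, 26), (15, 29), (16, 2), (16, 5), (16, 6), (16, 9), (16, 10), (16, 13), (16, 18), (16, 21), (16, 22), (16, 25), (16, 26), (16, 29), (23, 2), (23, 5), (23, 6), (23, 9), (23, 10), (23, 13), (23, 18), (23, 21), (23, 22), (23, 25), (23, 26), (23, 29), (24, 2), (24, 5), (24, 6), (24, 9), (24, 10), (24, 13), (24, 18), (24, 21), (24, 22), (24, 25), (24, 26), (24, 29), (31, 2), (31, 5), (31, 6), (31, 9), (31, 10), (31, 13), (31, 18), (31, 21), (31, 22), (31, 25), (31, 26), (31, 29)]
Holes: [(0, 2), (0, 5), (0, 6), (0, 9), (0, 10), (0, 13), (0, 18), (0, 21), (0, 22), (0, 25), (0, 26), (0, 29), (7, 2), (7, 5), (7, 6), (7, 9), (7, 10), (7, 13), (7, 18), (7, 21), (7, 22), (7, 25), (7, 26), (7, 29), (8, 2), (8, 5), (8, 6), (8, 9), (8, 10), (8, 13), (8, 18), (8, 21), (8, 22), (8, 25), (8, 26), (8, 29), (15, 2), (15, 5), (15, 6), (15, 9), (15, 10), (15, 13), (15, 18), (15, 21), (15, 22), (15, 25), (15, 26), (15, 29), (16, 2), (16, 5), (16, 6), (16, 9), (16, 10), (16, 13), (16, 18), (16, 21), (16, 22), (16, 25), (16, 26), (16, 29), (23, 2), (23, 5), (23, 6), (23, 9), (23, 10), (23, 13), (23, 18), (23, 21), (23, 22), (23, 25), (23, 26), (23, 29), (24, 2), (24, 5), (24, 6), (24, 9), (24, 10), (24, 13), (24, 18), (24, 21), (24, 22), (24, 25), (24, 26), (24, 29), (31, 2), (31, 5), (31, 6), (31, 9), (31, 10), (31, 13), (31, 18), (31, 21), (31, 22), (31, 25), (31, 26), (31, 29)]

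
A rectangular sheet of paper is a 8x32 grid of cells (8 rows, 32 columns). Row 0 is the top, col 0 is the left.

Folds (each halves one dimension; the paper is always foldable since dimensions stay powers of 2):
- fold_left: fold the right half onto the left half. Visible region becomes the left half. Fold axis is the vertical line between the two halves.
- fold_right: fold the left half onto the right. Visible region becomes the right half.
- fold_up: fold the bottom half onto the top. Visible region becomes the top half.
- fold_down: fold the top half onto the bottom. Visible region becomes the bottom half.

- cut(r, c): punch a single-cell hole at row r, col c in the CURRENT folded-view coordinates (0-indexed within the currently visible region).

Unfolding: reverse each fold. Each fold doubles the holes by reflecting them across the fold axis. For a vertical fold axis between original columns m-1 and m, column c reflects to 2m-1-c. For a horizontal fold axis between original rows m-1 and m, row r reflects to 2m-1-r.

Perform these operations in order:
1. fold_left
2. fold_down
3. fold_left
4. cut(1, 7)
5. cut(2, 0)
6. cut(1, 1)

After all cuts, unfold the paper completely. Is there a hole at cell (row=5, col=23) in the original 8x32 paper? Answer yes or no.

Answer: yes

Derivation:
Op 1 fold_left: fold axis v@16; visible region now rows[0,8) x cols[0,16) = 8x16
Op 2 fold_down: fold axis h@4; visible region now rows[4,8) x cols[0,16) = 4x16
Op 3 fold_left: fold axis v@8; visible region now rows[4,8) x cols[0,8) = 4x8
Op 4 cut(1, 7): punch at orig (5,7); cuts so far [(5, 7)]; region rows[4,8) x cols[0,8) = 4x8
Op 5 cut(2, 0): punch at orig (6,0); cuts so far [(5, 7), (6, 0)]; region rows[4,8) x cols[0,8) = 4x8
Op 6 cut(1, 1): punch at orig (5,1); cuts so far [(5, 1), (5, 7), (6, 0)]; region rows[4,8) x cols[0,8) = 4x8
Unfold 1 (reflect across v@8): 6 holes -> [(5, 1), (5, 7), (5, 8), (5, 14), (6, 0), (6, 15)]
Unfold 2 (reflect across h@4): 12 holes -> [(1, 0), (1, 15), (2, 1), (2, 7), (2, 8), (2, 14), (5, 1), (5, 7), (5, 8), (5, 14), (6, 0), (6, 15)]
Unfold 3 (reflect across v@16): 24 holes -> [(1, 0), (1, 15), (1, 16), (1, 31), (2, 1), (2, 7), (2, 8), (2, 14), (2, 17), (2, 23), (2, 24), (2, 30), (5, 1), (5, 7), (5, 8), (5, 14), (5, 17), (5, 23), (5, 24), (5, 30), (6, 0), (6, 15), (6, 16), (6, 31)]
Holes: [(1, 0), (1, 15), (1, 16), (1, 31), (2, 1), (2, 7), (2, 8), (2, 14), (2, 17), (2, 23), (2, 24), (2, 30), (5, 1), (5, 7), (5, 8), (5, 14), (5, 17), (5, 23), (5, 24), (5, 30), (6, 0), (6, 15), (6, 16), (6, 31)]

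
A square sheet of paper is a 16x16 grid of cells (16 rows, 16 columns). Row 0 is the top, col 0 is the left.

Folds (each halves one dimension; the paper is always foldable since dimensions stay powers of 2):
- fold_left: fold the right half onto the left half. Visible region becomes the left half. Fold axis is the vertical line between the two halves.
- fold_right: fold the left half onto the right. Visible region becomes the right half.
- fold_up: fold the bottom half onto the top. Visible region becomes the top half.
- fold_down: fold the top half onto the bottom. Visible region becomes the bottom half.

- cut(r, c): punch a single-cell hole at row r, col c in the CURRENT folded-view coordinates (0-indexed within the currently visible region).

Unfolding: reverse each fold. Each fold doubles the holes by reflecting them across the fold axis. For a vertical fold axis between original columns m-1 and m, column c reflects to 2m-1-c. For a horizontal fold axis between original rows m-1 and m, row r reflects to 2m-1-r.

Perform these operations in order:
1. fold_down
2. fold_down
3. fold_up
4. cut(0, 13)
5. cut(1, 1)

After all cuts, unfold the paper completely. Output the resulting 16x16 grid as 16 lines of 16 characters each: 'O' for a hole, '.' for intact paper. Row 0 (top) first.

Answer: .............O..
.O..............
.O..............
.............O..
.............O..
.O..............
.O..............
.............O..
.............O..
.O..............
.O..............
.............O..
.............O..
.O..............
.O..............
.............O..

Derivation:
Op 1 fold_down: fold axis h@8; visible region now rows[8,16) x cols[0,16) = 8x16
Op 2 fold_down: fold axis h@12; visible region now rows[12,16) x cols[0,16) = 4x16
Op 3 fold_up: fold axis h@14; visible region now rows[12,14) x cols[0,16) = 2x16
Op 4 cut(0, 13): punch at orig (12,13); cuts so far [(12, 13)]; region rows[12,14) x cols[0,16) = 2x16
Op 5 cut(1, 1): punch at orig (13,1); cuts so far [(12, 13), (13, 1)]; region rows[12,14) x cols[0,16) = 2x16
Unfold 1 (reflect across h@14): 4 holes -> [(12, 13), (13, 1), (14, 1), (15, 13)]
Unfold 2 (reflect across h@12): 8 holes -> [(8, 13), (9, 1), (10, 1), (11, 13), (12, 13), (13, 1), (14, 1), (15, 13)]
Unfold 3 (reflect across h@8): 16 holes -> [(0, 13), (1, 1), (2, 1), (3, 13), (4, 13), (5, 1), (6, 1), (7, 13), (8, 13), (9, 1), (10, 1), (11, 13), (12, 13), (13, 1), (14, 1), (15, 13)]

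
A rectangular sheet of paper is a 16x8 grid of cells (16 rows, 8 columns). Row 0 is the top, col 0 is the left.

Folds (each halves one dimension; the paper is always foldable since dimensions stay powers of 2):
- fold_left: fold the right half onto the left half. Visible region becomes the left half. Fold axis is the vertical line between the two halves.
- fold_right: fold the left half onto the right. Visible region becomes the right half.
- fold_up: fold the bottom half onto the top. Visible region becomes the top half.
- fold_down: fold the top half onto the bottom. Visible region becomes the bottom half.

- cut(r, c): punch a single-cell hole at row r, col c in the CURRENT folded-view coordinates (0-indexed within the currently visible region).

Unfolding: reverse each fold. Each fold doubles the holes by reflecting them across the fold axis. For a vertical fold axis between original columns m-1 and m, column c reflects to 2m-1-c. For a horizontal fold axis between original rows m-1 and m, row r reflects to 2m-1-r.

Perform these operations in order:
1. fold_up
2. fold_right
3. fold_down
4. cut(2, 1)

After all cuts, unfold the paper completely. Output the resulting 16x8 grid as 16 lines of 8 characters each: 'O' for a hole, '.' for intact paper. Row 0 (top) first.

Op 1 fold_up: fold axis h@8; visible region now rows[0,8) x cols[0,8) = 8x8
Op 2 fold_right: fold axis v@4; visible region now rows[0,8) x cols[4,8) = 8x4
Op 3 fold_down: fold axis h@4; visible region now rows[4,8) x cols[4,8) = 4x4
Op 4 cut(2, 1): punch at orig (6,5); cuts so far [(6, 5)]; region rows[4,8) x cols[4,8) = 4x4
Unfold 1 (reflect across h@4): 2 holes -> [(1, 5), (6, 5)]
Unfold 2 (reflect across v@4): 4 holes -> [(1, 2), (1, 5), (6, 2), (6, 5)]
Unfold 3 (reflect across h@8): 8 holes -> [(1, 2), (1, 5), (6, 2), (6, 5), (9, 2), (9, 5), (14, 2), (14, 5)]

Answer: ........
..O..O..
........
........
........
........
..O..O..
........
........
..O..O..
........
........
........
........
..O..O..
........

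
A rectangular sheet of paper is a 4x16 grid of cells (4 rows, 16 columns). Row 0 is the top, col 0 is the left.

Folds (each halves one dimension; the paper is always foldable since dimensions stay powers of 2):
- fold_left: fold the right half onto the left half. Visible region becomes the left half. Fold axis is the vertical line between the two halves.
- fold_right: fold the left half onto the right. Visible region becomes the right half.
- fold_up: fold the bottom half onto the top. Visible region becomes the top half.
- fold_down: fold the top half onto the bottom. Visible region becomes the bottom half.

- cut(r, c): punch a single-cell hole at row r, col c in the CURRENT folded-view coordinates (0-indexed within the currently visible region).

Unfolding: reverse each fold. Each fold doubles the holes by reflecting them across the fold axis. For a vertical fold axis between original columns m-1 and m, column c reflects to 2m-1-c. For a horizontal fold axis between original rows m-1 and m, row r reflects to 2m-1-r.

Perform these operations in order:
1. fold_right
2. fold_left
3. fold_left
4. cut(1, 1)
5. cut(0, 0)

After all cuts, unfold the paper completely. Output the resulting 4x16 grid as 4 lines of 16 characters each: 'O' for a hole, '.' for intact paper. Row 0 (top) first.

Answer: O..OO..OO..OO..O
.OO..OO..OO..OO.
................
................

Derivation:
Op 1 fold_right: fold axis v@8; visible region now rows[0,4) x cols[8,16) = 4x8
Op 2 fold_left: fold axis v@12; visible region now rows[0,4) x cols[8,12) = 4x4
Op 3 fold_left: fold axis v@10; visible region now rows[0,4) x cols[8,10) = 4x2
Op 4 cut(1, 1): punch at orig (1,9); cuts so far [(1, 9)]; region rows[0,4) x cols[8,10) = 4x2
Op 5 cut(0, 0): punch at orig (0,8); cuts so far [(0, 8), (1, 9)]; region rows[0,4) x cols[8,10) = 4x2
Unfold 1 (reflect across v@10): 4 holes -> [(0, 8), (0, 11), (1, 9), (1, 10)]
Unfold 2 (reflect across v@12): 8 holes -> [(0, 8), (0, 11), (0, 12), (0, 15), (1, 9), (1, 10), (1, 13), (1, 14)]
Unfold 3 (reflect across v@8): 16 holes -> [(0, 0), (0, 3), (0, 4), (0, 7), (0, 8), (0, 11), (0, 12), (0, 15), (1, 1), (1, 2), (1, 5), (1, 6), (1, 9), (1, 10), (1, 13), (1, 14)]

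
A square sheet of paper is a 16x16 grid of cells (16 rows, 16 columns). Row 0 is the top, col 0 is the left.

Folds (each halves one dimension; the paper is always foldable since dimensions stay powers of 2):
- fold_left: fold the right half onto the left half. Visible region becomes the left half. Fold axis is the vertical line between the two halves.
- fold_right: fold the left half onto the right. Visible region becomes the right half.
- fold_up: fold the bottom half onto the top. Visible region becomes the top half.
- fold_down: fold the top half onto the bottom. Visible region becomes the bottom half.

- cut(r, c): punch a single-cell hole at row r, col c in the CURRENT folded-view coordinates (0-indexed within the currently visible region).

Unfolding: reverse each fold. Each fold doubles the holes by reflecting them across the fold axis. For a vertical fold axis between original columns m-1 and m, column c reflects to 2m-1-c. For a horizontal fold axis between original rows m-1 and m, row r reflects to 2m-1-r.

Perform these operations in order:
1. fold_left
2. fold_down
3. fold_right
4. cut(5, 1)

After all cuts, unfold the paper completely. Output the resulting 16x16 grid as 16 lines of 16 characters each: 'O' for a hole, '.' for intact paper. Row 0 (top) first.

Answer: ................
................
..O..O....O..O..
................
................
................
................
................
................
................
................
................
................
..O..O....O..O..
................
................

Derivation:
Op 1 fold_left: fold axis v@8; visible region now rows[0,16) x cols[0,8) = 16x8
Op 2 fold_down: fold axis h@8; visible region now rows[8,16) x cols[0,8) = 8x8
Op 3 fold_right: fold axis v@4; visible region now rows[8,16) x cols[4,8) = 8x4
Op 4 cut(5, 1): punch at orig (13,5); cuts so far [(13, 5)]; region rows[8,16) x cols[4,8) = 8x4
Unfold 1 (reflect across v@4): 2 holes -> [(13, 2), (13, 5)]
Unfold 2 (reflect across h@8): 4 holes -> [(2, 2), (2, 5), (13, 2), (13, 5)]
Unfold 3 (reflect across v@8): 8 holes -> [(2, 2), (2, 5), (2, 10), (2, 13), (13, 2), (13, 5), (13, 10), (13, 13)]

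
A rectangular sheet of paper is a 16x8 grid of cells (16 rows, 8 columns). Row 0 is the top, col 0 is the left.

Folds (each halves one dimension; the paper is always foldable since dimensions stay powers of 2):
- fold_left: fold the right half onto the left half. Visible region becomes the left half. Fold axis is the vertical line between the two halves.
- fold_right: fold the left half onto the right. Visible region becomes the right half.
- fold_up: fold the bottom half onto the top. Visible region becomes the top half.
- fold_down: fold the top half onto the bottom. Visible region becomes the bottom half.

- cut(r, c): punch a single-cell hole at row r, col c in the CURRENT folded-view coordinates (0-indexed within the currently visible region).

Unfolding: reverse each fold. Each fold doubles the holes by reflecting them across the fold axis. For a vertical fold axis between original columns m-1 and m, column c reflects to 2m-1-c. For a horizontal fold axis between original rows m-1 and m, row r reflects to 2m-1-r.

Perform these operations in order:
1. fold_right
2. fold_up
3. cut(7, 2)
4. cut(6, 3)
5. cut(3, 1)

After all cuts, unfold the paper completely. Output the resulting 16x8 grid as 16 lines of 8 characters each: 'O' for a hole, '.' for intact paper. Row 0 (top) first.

Answer: ........
........
........
..O..O..
........
........
O......O
.O....O.
.O....O.
O......O
........
........
..O..O..
........
........
........

Derivation:
Op 1 fold_right: fold axis v@4; visible region now rows[0,16) x cols[4,8) = 16x4
Op 2 fold_up: fold axis h@8; visible region now rows[0,8) x cols[4,8) = 8x4
Op 3 cut(7, 2): punch at orig (7,6); cuts so far [(7, 6)]; region rows[0,8) x cols[4,8) = 8x4
Op 4 cut(6, 3): punch at orig (6,7); cuts so far [(6, 7), (7, 6)]; region rows[0,8) x cols[4,8) = 8x4
Op 5 cut(3, 1): punch at orig (3,5); cuts so far [(3, 5), (6, 7), (7, 6)]; region rows[0,8) x cols[4,8) = 8x4
Unfold 1 (reflect across h@8): 6 holes -> [(3, 5), (6, 7), (7, 6), (8, 6), (9, 7), (12, 5)]
Unfold 2 (reflect across v@4): 12 holes -> [(3, 2), (3, 5), (6, 0), (6, 7), (7, 1), (7, 6), (8, 1), (8, 6), (9, 0), (9, 7), (12, 2), (12, 5)]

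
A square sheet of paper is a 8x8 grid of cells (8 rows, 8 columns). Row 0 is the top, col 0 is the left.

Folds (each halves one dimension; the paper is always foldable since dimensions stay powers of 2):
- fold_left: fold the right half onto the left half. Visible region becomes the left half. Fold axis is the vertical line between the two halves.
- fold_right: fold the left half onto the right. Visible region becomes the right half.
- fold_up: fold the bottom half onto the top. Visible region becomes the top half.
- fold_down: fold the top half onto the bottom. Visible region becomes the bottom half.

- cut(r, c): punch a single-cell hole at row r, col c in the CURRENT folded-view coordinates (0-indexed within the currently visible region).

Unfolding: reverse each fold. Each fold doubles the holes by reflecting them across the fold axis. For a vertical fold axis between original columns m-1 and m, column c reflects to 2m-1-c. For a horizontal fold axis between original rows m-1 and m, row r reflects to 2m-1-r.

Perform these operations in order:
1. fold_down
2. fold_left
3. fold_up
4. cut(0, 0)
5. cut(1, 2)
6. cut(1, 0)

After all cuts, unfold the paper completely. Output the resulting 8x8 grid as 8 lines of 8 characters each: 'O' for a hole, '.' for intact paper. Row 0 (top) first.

Op 1 fold_down: fold axis h@4; visible region now rows[4,8) x cols[0,8) = 4x8
Op 2 fold_left: fold axis v@4; visible region now rows[4,8) x cols[0,4) = 4x4
Op 3 fold_up: fold axis h@6; visible region now rows[4,6) x cols[0,4) = 2x4
Op 4 cut(0, 0): punch at orig (4,0); cuts so far [(4, 0)]; region rows[4,6) x cols[0,4) = 2x4
Op 5 cut(1, 2): punch at orig (5,2); cuts so far [(4, 0), (5, 2)]; region rows[4,6) x cols[0,4) = 2x4
Op 6 cut(1, 0): punch at orig (5,0); cuts so far [(4, 0), (5, 0), (5, 2)]; region rows[4,6) x cols[0,4) = 2x4
Unfold 1 (reflect across h@6): 6 holes -> [(4, 0), (5, 0), (5, 2), (6, 0), (6, 2), (7, 0)]
Unfold 2 (reflect across v@4): 12 holes -> [(4, 0), (4, 7), (5, 0), (5, 2), (5, 5), (5, 7), (6, 0), (6, 2), (6, 5), (6, 7), (7, 0), (7, 7)]
Unfold 3 (reflect across h@4): 24 holes -> [(0, 0), (0, 7), (1, 0), (1, 2), (1, 5), (1, 7), (2, 0), (2, 2), (2, 5), (2, 7), (3, 0), (3, 7), (4, 0), (4, 7), (5, 0), (5, 2), (5, 5), (5, 7), (6, 0), (6, 2), (6, 5), (6, 7), (7, 0), (7, 7)]

Answer: O......O
O.O..O.O
O.O..O.O
O......O
O......O
O.O..O.O
O.O..O.O
O......O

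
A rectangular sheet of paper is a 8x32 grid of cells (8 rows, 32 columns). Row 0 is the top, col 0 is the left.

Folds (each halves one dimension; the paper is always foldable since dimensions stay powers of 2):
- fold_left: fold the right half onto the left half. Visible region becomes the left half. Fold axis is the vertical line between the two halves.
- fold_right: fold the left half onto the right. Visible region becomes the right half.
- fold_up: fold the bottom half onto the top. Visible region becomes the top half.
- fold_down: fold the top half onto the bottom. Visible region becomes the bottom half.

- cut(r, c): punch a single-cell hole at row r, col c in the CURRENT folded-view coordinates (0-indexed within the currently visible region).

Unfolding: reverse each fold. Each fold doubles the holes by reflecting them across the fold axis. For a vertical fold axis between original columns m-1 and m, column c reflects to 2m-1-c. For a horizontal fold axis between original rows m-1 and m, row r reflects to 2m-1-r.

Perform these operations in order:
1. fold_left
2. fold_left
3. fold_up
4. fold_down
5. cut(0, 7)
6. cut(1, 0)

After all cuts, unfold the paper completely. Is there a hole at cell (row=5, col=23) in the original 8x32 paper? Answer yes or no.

Op 1 fold_left: fold axis v@16; visible region now rows[0,8) x cols[0,16) = 8x16
Op 2 fold_left: fold axis v@8; visible region now rows[0,8) x cols[0,8) = 8x8
Op 3 fold_up: fold axis h@4; visible region now rows[0,4) x cols[0,8) = 4x8
Op 4 fold_down: fold axis h@2; visible region now rows[2,4) x cols[0,8) = 2x8
Op 5 cut(0, 7): punch at orig (2,7); cuts so far [(2, 7)]; region rows[2,4) x cols[0,8) = 2x8
Op 6 cut(1, 0): punch at orig (3,0); cuts so far [(2, 7), (3, 0)]; region rows[2,4) x cols[0,8) = 2x8
Unfold 1 (reflect across h@2): 4 holes -> [(0, 0), (1, 7), (2, 7), (3, 0)]
Unfold 2 (reflect across h@4): 8 holes -> [(0, 0), (1, 7), (2, 7), (3, 0), (4, 0), (5, 7), (6, 7), (7, 0)]
Unfold 3 (reflect across v@8): 16 holes -> [(0, 0), (0, 15), (1, 7), (1, 8), (2, 7), (2, 8), (3, 0), (3, 15), (4, 0), (4, 15), (5, 7), (5, 8), (6, 7), (6, 8), (7, 0), (7, 15)]
Unfold 4 (reflect across v@16): 32 holes -> [(0, 0), (0, 15), (0, 16), (0, 31), (1, 7), (1, 8), (1, 23), (1, 24), (2, 7), (2, 8), (2, 23), (2, 24), (3, 0), (3, 15), (3, 16), (3, 31), (4, 0), (4, 15), (4, 16), (4, 31), (5, 7), (5, 8), (5, 23), (5, 24), (6, 7), (6, 8), (6, 23), (6, 24), (7, 0), (7, 15), (7, 16), (7, 31)]
Holes: [(0, 0), (0, 15), (0, 16), (0, 31), (1, 7), (1, 8), (1, 23), (1, 24), (2, 7), (2, 8), (2, 23), (2, 24), (3, 0), (3, 15), (3, 16), (3, 31), (4, 0), (4, 15), (4, 16), (4, 31), (5, 7), (5, 8), (5, 23), (5, 24), (6, 7), (6, 8), (6, 23), (6, 24), (7, 0), (7, 15), (7, 16), (7, 31)]

Answer: yes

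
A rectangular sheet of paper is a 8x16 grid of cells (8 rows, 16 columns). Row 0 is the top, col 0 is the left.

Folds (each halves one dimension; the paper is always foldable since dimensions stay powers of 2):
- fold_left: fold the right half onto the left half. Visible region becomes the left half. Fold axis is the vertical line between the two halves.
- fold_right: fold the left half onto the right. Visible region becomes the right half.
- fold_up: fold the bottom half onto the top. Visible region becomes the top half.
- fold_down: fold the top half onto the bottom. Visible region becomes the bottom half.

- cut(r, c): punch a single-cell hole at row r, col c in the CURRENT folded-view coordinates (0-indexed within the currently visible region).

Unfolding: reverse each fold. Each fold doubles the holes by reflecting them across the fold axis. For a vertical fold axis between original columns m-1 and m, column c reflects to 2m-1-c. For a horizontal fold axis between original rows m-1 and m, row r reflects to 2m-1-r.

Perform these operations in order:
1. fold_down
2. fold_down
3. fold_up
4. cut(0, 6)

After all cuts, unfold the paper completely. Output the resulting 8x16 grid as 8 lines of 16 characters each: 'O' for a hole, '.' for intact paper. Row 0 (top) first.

Answer: ......O.........
......O.........
......O.........
......O.........
......O.........
......O.........
......O.........
......O.........

Derivation:
Op 1 fold_down: fold axis h@4; visible region now rows[4,8) x cols[0,16) = 4x16
Op 2 fold_down: fold axis h@6; visible region now rows[6,8) x cols[0,16) = 2x16
Op 3 fold_up: fold axis h@7; visible region now rows[6,7) x cols[0,16) = 1x16
Op 4 cut(0, 6): punch at orig (6,6); cuts so far [(6, 6)]; region rows[6,7) x cols[0,16) = 1x16
Unfold 1 (reflect across h@7): 2 holes -> [(6, 6), (7, 6)]
Unfold 2 (reflect across h@6): 4 holes -> [(4, 6), (5, 6), (6, 6), (7, 6)]
Unfold 3 (reflect across h@4): 8 holes -> [(0, 6), (1, 6), (2, 6), (3, 6), (4, 6), (5, 6), (6, 6), (7, 6)]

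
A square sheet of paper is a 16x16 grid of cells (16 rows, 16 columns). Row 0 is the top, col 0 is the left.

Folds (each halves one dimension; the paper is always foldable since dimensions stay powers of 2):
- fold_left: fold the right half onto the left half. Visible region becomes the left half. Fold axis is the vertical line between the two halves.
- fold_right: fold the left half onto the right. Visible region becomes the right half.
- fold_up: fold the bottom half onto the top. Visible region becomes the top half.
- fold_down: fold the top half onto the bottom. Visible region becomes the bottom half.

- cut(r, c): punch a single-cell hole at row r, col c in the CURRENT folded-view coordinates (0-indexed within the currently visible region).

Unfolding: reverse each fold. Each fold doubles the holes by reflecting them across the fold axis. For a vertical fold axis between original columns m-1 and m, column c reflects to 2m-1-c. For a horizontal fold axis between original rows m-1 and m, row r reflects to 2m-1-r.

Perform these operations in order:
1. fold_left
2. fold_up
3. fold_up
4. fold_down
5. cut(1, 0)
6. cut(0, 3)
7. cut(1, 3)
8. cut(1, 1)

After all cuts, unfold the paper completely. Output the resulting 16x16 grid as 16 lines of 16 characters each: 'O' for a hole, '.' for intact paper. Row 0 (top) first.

Op 1 fold_left: fold axis v@8; visible region now rows[0,16) x cols[0,8) = 16x8
Op 2 fold_up: fold axis h@8; visible region now rows[0,8) x cols[0,8) = 8x8
Op 3 fold_up: fold axis h@4; visible region now rows[0,4) x cols[0,8) = 4x8
Op 4 fold_down: fold axis h@2; visible region now rows[2,4) x cols[0,8) = 2x8
Op 5 cut(1, 0): punch at orig (3,0); cuts so far [(3, 0)]; region rows[2,4) x cols[0,8) = 2x8
Op 6 cut(0, 3): punch at orig (2,3); cuts so far [(2, 3), (3, 0)]; region rows[2,4) x cols[0,8) = 2x8
Op 7 cut(1, 3): punch at orig (3,3); cuts so far [(2, 3), (3, 0), (3, 3)]; region rows[2,4) x cols[0,8) = 2x8
Op 8 cut(1, 1): punch at orig (3,1); cuts so far [(2, 3), (3, 0), (3, 1), (3, 3)]; region rows[2,4) x cols[0,8) = 2x8
Unfold 1 (reflect across h@2): 8 holes -> [(0, 0), (0, 1), (0, 3), (1, 3), (2, 3), (3, 0), (3, 1), (3, 3)]
Unfold 2 (reflect across h@4): 16 holes -> [(0, 0), (0, 1), (0, 3), (1, 3), (2, 3), (3, 0), (3, 1), (3, 3), (4, 0), (4, 1), (4, 3), (5, 3), (6, 3), (7, 0), (7, 1), (7, 3)]
Unfold 3 (reflect across h@8): 32 holes -> [(0, 0), (0, 1), (0, 3), (1, 3), (2, 3), (3, 0), (3, 1), (3, 3), (4, 0), (4, 1), (4, 3), (5, 3), (6, 3), (7, 0), (7, 1), (7, 3), (8, 0), (8, 1), (8, 3), (9, 3), (10, 3), (11, 0), (11, 1), (11, 3), (12, 0), (12, 1), (12, 3), (13, 3), (14, 3), (15, 0), (15, 1), (15, 3)]
Unfold 4 (reflect across v@8): 64 holes -> [(0, 0), (0, 1), (0, 3), (0, 12), (0, 14), (0, 15), (1, 3), (1, 12), (2, 3), (2, 12), (3, 0), (3, 1), (3, 3), (3, 12), (3, 14), (3, 15), (4, 0), (4, 1), (4, 3), (4, 12), (4, 14), (4, 15), (5, 3), (5, 12), (6, 3), (6, 12), (7, 0), (7, 1), (7, 3), (7, 12), (7, 14), (7, 15), (8, 0), (8, 1), (8, 3), (8, 12), (8, 14), (8, 15), (9, 3), (9, 12), (10, 3), (10, 12), (11, 0), (11, 1), (11, 3), (11, 12), (11, 14), (11, 15), (12, 0), (12, 1), (12, 3), (12, 12), (12, 14), (12, 15), (13, 3), (13, 12), (14, 3), (14, 12), (15, 0), (15, 1), (15, 3), (15, 12), (15, 14), (15, 15)]

Answer: OO.O........O.OO
...O........O...
...O........O...
OO.O........O.OO
OO.O........O.OO
...O........O...
...O........O...
OO.O........O.OO
OO.O........O.OO
...O........O...
...O........O...
OO.O........O.OO
OO.O........O.OO
...O........O...
...O........O...
OO.O........O.OO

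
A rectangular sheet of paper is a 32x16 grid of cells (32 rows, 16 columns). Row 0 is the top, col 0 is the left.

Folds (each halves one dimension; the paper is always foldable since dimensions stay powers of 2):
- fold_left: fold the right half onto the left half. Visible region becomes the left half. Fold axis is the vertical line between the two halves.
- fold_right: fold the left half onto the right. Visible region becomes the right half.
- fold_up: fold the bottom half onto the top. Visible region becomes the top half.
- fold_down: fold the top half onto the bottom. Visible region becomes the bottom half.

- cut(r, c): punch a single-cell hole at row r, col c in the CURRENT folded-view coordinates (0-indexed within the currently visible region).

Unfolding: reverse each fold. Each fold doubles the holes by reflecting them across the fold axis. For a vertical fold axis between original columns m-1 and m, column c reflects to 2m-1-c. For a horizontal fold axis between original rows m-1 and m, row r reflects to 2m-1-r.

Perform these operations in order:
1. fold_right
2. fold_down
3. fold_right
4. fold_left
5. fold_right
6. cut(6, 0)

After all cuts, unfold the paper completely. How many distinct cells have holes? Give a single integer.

Op 1 fold_right: fold axis v@8; visible region now rows[0,32) x cols[8,16) = 32x8
Op 2 fold_down: fold axis h@16; visible region now rows[16,32) x cols[8,16) = 16x8
Op 3 fold_right: fold axis v@12; visible region now rows[16,32) x cols[12,16) = 16x4
Op 4 fold_left: fold axis v@14; visible region now rows[16,32) x cols[12,14) = 16x2
Op 5 fold_right: fold axis v@13; visible region now rows[16,32) x cols[13,14) = 16x1
Op 6 cut(6, 0): punch at orig (22,13); cuts so far [(22, 13)]; region rows[16,32) x cols[13,14) = 16x1
Unfold 1 (reflect across v@13): 2 holes -> [(22, 12), (22, 13)]
Unfold 2 (reflect across v@14): 4 holes -> [(22, 12), (22, 13), (22, 14), (22, 15)]
Unfold 3 (reflect across v@12): 8 holes -> [(22, 8), (22, 9), (22, 10), (22, 11), (22, 12), (22, 13), (22, 14), (22, 15)]
Unfold 4 (reflect across h@16): 16 holes -> [(9, 8), (9, 9), (9, 10), (9, 11), (9, 12), (9, 13), (9, 14), (9, 15), (22, 8), (22, 9), (22, 10), (22, 11), (22, 12), (22, 13), (22, 14), (22, 15)]
Unfold 5 (reflect across v@8): 32 holes -> [(9, 0), (9, 1), (9, 2), (9, 3), (9, 4), (9, 5), (9, 6), (9, 7), (9, 8), (9, 9), (9, 10), (9, 11), (9, 12), (9, 13), (9, 14), (9, 15), (22, 0), (22, 1), (22, 2), (22, 3), (22, 4), (22, 5), (22, 6), (22, 7), (22, 8), (22, 9), (22, 10), (22, 11), (22, 12), (22, 13), (22, 14), (22, 15)]

Answer: 32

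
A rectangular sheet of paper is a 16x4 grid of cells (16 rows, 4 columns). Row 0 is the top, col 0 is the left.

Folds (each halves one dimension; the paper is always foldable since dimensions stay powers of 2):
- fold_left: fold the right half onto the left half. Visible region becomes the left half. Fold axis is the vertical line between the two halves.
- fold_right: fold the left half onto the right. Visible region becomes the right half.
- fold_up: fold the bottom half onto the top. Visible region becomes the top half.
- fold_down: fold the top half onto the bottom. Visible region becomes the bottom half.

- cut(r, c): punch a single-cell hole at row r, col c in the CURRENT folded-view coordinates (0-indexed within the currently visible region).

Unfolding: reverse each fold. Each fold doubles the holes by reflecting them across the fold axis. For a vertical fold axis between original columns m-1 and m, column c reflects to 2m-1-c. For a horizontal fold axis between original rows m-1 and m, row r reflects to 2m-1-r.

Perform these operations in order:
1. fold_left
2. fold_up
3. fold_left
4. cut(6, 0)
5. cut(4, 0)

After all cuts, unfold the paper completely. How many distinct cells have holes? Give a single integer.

Op 1 fold_left: fold axis v@2; visible region now rows[0,16) x cols[0,2) = 16x2
Op 2 fold_up: fold axis h@8; visible region now rows[0,8) x cols[0,2) = 8x2
Op 3 fold_left: fold axis v@1; visible region now rows[0,8) x cols[0,1) = 8x1
Op 4 cut(6, 0): punch at orig (6,0); cuts so far [(6, 0)]; region rows[0,8) x cols[0,1) = 8x1
Op 5 cut(4, 0): punch at orig (4,0); cuts so far [(4, 0), (6, 0)]; region rows[0,8) x cols[0,1) = 8x1
Unfold 1 (reflect across v@1): 4 holes -> [(4, 0), (4, 1), (6, 0), (6, 1)]
Unfold 2 (reflect across h@8): 8 holes -> [(4, 0), (4, 1), (6, 0), (6, 1), (9, 0), (9, 1), (11, 0), (11, 1)]
Unfold 3 (reflect across v@2): 16 holes -> [(4, 0), (4, 1), (4, 2), (4, 3), (6, 0), (6, 1), (6, 2), (6, 3), (9, 0), (9, 1), (9, 2), (9, 3), (11, 0), (11, 1), (11, 2), (11, 3)]

Answer: 16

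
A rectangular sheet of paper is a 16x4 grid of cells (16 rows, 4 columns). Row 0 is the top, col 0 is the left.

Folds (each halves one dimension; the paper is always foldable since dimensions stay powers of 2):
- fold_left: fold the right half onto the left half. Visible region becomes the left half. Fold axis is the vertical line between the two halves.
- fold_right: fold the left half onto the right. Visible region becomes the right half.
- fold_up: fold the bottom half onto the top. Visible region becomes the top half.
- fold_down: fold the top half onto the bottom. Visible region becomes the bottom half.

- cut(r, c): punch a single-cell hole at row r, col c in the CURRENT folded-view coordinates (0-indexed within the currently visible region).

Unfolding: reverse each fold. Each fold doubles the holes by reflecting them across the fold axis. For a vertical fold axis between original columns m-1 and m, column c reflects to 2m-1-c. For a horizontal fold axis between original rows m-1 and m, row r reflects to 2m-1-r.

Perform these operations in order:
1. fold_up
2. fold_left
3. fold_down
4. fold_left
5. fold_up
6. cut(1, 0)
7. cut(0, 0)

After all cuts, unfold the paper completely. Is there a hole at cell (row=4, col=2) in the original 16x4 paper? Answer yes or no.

Answer: yes

Derivation:
Op 1 fold_up: fold axis h@8; visible region now rows[0,8) x cols[0,4) = 8x4
Op 2 fold_left: fold axis v@2; visible region now rows[0,8) x cols[0,2) = 8x2
Op 3 fold_down: fold axis h@4; visible region now rows[4,8) x cols[0,2) = 4x2
Op 4 fold_left: fold axis v@1; visible region now rows[4,8) x cols[0,1) = 4x1
Op 5 fold_up: fold axis h@6; visible region now rows[4,6) x cols[0,1) = 2x1
Op 6 cut(1, 0): punch at orig (5,0); cuts so far [(5, 0)]; region rows[4,6) x cols[0,1) = 2x1
Op 7 cut(0, 0): punch at orig (4,0); cuts so far [(4, 0), (5, 0)]; region rows[4,6) x cols[0,1) = 2x1
Unfold 1 (reflect across h@6): 4 holes -> [(4, 0), (5, 0), (6, 0), (7, 0)]
Unfold 2 (reflect across v@1): 8 holes -> [(4, 0), (4, 1), (5, 0), (5, 1), (6, 0), (6, 1), (7, 0), (7, 1)]
Unfold 3 (reflect across h@4): 16 holes -> [(0, 0), (0, 1), (1, 0), (1, 1), (2, 0), (2, 1), (3, 0), (3, 1), (4, 0), (4, 1), (5, 0), (5, 1), (6, 0), (6, 1), (7, 0), (7, 1)]
Unfold 4 (reflect across v@2): 32 holes -> [(0, 0), (0, 1), (0, 2), (0, 3), (1, 0), (1, 1), (1, 2), (1, 3), (2, 0), (2, 1), (2, 2), (2, 3), (3, 0), (3, 1), (3, 2), (3, 3), (4, 0), (4, 1), (4, 2), (4, 3), (5, 0), (5, 1), (5, 2), (5, 3), (6, 0), (6, 1), (6, 2), (6, 3), (7, 0), (7, 1), (7, 2), (7, 3)]
Unfold 5 (reflect across h@8): 64 holes -> [(0, 0), (0, 1), (0, 2), (0, 3), (1, 0), (1, 1), (1, 2), (1, 3), (2, 0), (2, 1), (2, 2), (2, 3), (3, 0), (3, 1), (3, 2), (3, 3), (4, 0), (4, 1), (4, 2), (4, 3), (5, 0), (5, 1), (5, 2), (5, 3), (6, 0), (6, 1), (6, 2), (6, 3), (7, 0), (7, 1), (7, 2), (7, 3), (8, 0), (8, 1), (8, 2), (8, 3), (9, 0), (9, 1), (9, 2), (9, 3), (10, 0), (10, 1), (10, 2), (10, 3), (11, 0), (11, 1), (11, 2), (11, 3), (12, 0), (12, 1), (12, 2), (12, 3), (13, 0), (13, 1), (13, 2), (13, 3), (14, 0), (14, 1), (14, 2), (14, 3), (15, 0), (15, 1), (15, 2), (15, 3)]
Holes: [(0, 0), (0, 1), (0, 2), (0, 3), (1, 0), (1, 1), (1, 2), (1, 3), (2, 0), (2, 1), (2, 2), (2, 3), (3, 0), (3, 1), (3, 2), (3, 3), (4, 0), (4, 1), (4, 2), (4, 3), (5, 0), (5, 1), (5, 2), (5, 3), (6, 0), (6, 1), (6, 2), (6, 3), (7, 0), (7, 1), (7, 2), (7, 3), (8, 0), (8, 1), (8, 2), (8, 3), (9, 0), (9, 1), (9, 2), (9, 3), (10, 0), (10, 1), (10, 2), (10, 3), (11, 0), (11, 1), (11, 2), (11, 3), (12, 0), (12, 1), (12, 2), (12, 3), (13, 0), (13, 1), (13, 2), (13, 3), (14, 0), (14, 1), (14, 2), (14, 3), (15, 0), (15, 1), (15, 2), (15, 3)]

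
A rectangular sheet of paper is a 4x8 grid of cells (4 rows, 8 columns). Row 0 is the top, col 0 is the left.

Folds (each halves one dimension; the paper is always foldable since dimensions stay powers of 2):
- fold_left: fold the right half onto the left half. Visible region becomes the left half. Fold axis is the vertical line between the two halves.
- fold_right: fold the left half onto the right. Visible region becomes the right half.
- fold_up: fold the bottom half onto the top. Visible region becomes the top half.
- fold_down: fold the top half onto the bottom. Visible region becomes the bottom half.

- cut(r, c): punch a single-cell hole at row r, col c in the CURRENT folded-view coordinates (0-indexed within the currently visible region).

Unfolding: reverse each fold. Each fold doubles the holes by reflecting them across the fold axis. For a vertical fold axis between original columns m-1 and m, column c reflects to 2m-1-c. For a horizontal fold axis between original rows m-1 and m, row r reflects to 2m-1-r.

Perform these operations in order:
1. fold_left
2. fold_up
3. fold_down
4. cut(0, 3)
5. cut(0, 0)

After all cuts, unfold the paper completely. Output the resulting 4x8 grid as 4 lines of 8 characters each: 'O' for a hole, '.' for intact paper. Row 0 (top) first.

Answer: O..OO..O
O..OO..O
O..OO..O
O..OO..O

Derivation:
Op 1 fold_left: fold axis v@4; visible region now rows[0,4) x cols[0,4) = 4x4
Op 2 fold_up: fold axis h@2; visible region now rows[0,2) x cols[0,4) = 2x4
Op 3 fold_down: fold axis h@1; visible region now rows[1,2) x cols[0,4) = 1x4
Op 4 cut(0, 3): punch at orig (1,3); cuts so far [(1, 3)]; region rows[1,2) x cols[0,4) = 1x4
Op 5 cut(0, 0): punch at orig (1,0); cuts so far [(1, 0), (1, 3)]; region rows[1,2) x cols[0,4) = 1x4
Unfold 1 (reflect across h@1): 4 holes -> [(0, 0), (0, 3), (1, 0), (1, 3)]
Unfold 2 (reflect across h@2): 8 holes -> [(0, 0), (0, 3), (1, 0), (1, 3), (2, 0), (2, 3), (3, 0), (3, 3)]
Unfold 3 (reflect across v@4): 16 holes -> [(0, 0), (0, 3), (0, 4), (0, 7), (1, 0), (1, 3), (1, 4), (1, 7), (2, 0), (2, 3), (2, 4), (2, 7), (3, 0), (3, 3), (3, 4), (3, 7)]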